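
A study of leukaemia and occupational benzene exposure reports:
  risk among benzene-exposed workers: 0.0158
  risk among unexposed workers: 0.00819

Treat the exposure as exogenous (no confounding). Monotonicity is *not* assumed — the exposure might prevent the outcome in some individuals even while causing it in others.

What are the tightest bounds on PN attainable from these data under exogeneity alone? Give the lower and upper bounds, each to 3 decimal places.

Let p₁ = 0.0158, p₀ = 0.00819.
Under exogeneity alone the bounds on PN are max{0,(p₁−p₀)/p₁} ≤ PN ≤ min{1,(1−p₀)/p₁}.
  lower = (p₁ − p₀)/p₁ = 0.00761 / 0.0158 ≈ 0.4816
  upper = min{1, (1 − p₀)/p₁} = 0.99181 / 0.0158 ≈ 62.7728 → capped at 1

0.482 ≤ PN ≤ 1.000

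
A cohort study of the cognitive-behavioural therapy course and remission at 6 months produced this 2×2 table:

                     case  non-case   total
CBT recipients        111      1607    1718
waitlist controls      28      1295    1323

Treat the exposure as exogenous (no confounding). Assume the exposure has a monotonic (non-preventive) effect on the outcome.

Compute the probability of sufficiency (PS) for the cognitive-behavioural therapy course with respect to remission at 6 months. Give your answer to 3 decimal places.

PS ≈ 0.044

p₁ = P(outcome | exposed) = 111/1718 = 0.06461
p₀ = P(outcome | unexposed) = 28/1323 = 0.021164
Under exogeneity and monotonicity, PS = (p₁ − p₀) / (1 − p₀).
PS = (0.06461 − 0.021164) / (1 − 0.021164) = 0.043446 / 0.97884 ≈ 0.0444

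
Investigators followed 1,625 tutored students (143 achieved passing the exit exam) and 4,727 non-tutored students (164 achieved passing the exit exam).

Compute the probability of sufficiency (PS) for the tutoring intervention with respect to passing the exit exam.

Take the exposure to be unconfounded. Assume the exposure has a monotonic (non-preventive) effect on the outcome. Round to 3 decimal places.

p₁ = P(outcome | exposed) = 143/1625 = 0.088
p₀ = P(outcome | unexposed) = 164/4727 = 0.034694
Under exogeneity and monotonicity, PS = (p₁ − p₀) / (1 − p₀).
PS = (0.088 − 0.034694) / (1 − 0.034694) = 0.053306 / 0.96531 ≈ 0.0552

PS ≈ 0.055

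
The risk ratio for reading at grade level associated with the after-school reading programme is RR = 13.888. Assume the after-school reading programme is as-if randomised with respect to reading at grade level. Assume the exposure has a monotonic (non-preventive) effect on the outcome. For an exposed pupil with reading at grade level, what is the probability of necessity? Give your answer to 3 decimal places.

PN ≈ 0.928

Under exogeneity and monotonicity, PN = (RR − 1) / RR = 1 − 1/RR.
PN = (13.888 − 1) / 13.888 = 12.89 / 13.888 ≈ 0.9280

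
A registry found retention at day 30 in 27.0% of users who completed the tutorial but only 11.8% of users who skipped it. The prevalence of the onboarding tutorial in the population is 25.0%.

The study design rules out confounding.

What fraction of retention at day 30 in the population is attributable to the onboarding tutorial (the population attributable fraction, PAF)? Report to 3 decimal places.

PAF ≈ 0.244

p₁ = 0.27, p₀ = 0.118.
Overall risk P(Y=1) = π·p₁ + (1−π)·p₀ = 0.25×0.27 + 0.75×0.118 = 0.156.
Under exogeneity, PAF = [P(Y=1) − p₀] / P(Y=1).
PAF = (0.156 − 0.118) / 0.156 ≈ 0.2436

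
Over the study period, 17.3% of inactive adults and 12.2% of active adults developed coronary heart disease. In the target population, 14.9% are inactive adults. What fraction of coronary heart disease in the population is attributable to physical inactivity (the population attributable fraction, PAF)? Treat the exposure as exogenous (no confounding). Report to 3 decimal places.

p₁ = 0.173, p₀ = 0.122.
Overall risk P(Y=1) = π·p₁ + (1−π)·p₀ = 0.149×0.173 + 0.851×0.122 = 0.1296.
Under exogeneity, PAF = [P(Y=1) − p₀] / P(Y=1).
PAF = (0.1296 − 0.122) / 0.1296 ≈ 0.0586

PAF ≈ 0.059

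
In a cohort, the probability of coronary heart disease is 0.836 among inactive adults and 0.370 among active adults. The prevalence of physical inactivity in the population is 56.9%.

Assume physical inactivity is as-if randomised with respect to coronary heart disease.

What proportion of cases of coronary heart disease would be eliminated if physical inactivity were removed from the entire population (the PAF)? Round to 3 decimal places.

PAF ≈ 0.417

Let p₁ = 0.836, p₀ = 0.37.
Overall risk P(Y=1) = π·p₁ + (1−π)·p₀ = 0.569×0.836 + 0.431×0.37 = 0.63515.
Under exogeneity, PAF = [P(Y=1) − p₀] / P(Y=1).
PAF = (0.63515 − 0.37) / 0.63515 ≈ 0.4175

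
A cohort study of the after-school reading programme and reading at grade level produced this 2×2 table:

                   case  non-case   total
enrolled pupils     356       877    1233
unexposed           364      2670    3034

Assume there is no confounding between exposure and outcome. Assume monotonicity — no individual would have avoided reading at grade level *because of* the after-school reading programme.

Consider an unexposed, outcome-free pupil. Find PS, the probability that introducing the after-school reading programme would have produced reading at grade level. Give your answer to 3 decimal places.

PS ≈ 0.192

p₁ = P(outcome | exposed) = 356/1233 = 0.28873
p₀ = P(outcome | unexposed) = 364/3034 = 0.11997
Under exogeneity and monotonicity, PS = (p₁ − p₀) / (1 − p₀).
PS = (0.28873 − 0.11997) / (1 − 0.11997) = 0.16875 / 0.88003 ≈ 0.1918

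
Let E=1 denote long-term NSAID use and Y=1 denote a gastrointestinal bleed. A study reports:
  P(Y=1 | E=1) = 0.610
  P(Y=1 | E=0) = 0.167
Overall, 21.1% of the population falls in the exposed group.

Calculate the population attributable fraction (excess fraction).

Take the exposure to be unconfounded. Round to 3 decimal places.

PAF ≈ 0.359

Let p₁ = 0.61, p₀ = 0.167.
Overall risk P(Y=1) = π·p₁ + (1−π)·p₀ = 0.211×0.61 + 0.789×0.167 = 0.26047.
Under exogeneity, PAF = [P(Y=1) − p₀] / P(Y=1).
PAF = (0.26047 − 0.167) / 0.26047 ≈ 0.3589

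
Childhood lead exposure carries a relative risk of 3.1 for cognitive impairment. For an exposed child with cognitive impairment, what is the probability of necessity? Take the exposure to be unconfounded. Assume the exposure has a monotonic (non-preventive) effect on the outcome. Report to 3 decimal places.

PN ≈ 0.677

Under exogeneity and monotonicity, PN = (RR − 1) / RR = 1 − 1/RR.
PN = (3.1 − 1) / 3.1 = 2.1 / 3.1 ≈ 0.6774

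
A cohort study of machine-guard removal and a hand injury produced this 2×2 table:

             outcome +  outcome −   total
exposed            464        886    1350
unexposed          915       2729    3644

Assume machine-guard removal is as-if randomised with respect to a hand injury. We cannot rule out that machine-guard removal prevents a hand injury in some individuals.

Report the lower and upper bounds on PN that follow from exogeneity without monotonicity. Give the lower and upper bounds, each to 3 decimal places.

p₁ = P(outcome | exposed) = 464/1350 = 0.3437
p₀ = P(outcome | unexposed) = 915/3644 = 0.2511
Under exogeneity alone the bounds on PN are max{0,(p₁−p₀)/p₁} ≤ PN ≤ min{1,(1−p₀)/p₁}.
  lower = (p₁ − p₀)/p₁ = 0.092606 / 0.3437 ≈ 0.2694
  upper = min{1, (1 − p₀)/p₁} = 0.7489 / 0.3437 ≈ 2.1789 → capped at 1

0.269 ≤ PN ≤ 1.000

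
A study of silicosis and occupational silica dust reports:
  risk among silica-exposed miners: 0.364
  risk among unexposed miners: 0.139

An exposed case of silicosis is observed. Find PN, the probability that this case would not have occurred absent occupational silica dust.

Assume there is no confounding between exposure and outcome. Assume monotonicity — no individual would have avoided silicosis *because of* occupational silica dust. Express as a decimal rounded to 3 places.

Let p₁ = 0.364, p₀ = 0.139.
Under exogeneity and monotonicity, PN = (p₁ − p₀) / p₁.
PN = (0.364 − 0.139) / 0.364 = 0.225 / 0.364 ≈ 0.6181

PN ≈ 0.618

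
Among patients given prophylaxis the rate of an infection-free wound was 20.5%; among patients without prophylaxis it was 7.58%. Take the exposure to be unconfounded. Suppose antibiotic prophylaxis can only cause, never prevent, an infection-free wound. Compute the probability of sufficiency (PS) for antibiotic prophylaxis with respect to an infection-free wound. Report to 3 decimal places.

PS ≈ 0.140

p₁ = 0.205, p₀ = 0.0758.
Under exogeneity and monotonicity, PS = (p₁ − p₀) / (1 − p₀).
PS = (0.205 − 0.0758) / (1 − 0.0758) = 0.1292 / 0.9242 ≈ 0.1398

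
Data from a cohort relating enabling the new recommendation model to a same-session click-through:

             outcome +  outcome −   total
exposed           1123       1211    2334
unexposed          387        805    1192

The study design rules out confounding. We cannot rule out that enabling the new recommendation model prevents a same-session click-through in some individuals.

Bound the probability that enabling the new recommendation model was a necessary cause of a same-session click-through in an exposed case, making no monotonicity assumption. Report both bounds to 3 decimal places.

0.325 ≤ PN ≤ 1.000

p₁ = P(outcome | exposed) = 1123/2334 = 0.48115
p₀ = P(outcome | unexposed) = 387/1192 = 0.32466
Under exogeneity alone the bounds on PN are max{0,(p₁−p₀)/p₁} ≤ PN ≤ min{1,(1−p₀)/p₁}.
  lower = (p₁ − p₀)/p₁ = 0.15648 / 0.48115 ≈ 0.3252
  upper = min{1, (1 − p₀)/p₁} = 0.67534 / 0.48115 ≈ 1.4036 → capped at 1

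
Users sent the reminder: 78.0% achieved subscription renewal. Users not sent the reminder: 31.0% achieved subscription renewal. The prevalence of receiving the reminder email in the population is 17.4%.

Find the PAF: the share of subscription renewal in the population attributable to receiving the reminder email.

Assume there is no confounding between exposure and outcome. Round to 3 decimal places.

PAF ≈ 0.209

p₁ = 0.78, p₀ = 0.31.
Overall risk P(Y=1) = π·p₁ + (1−π)·p₀ = 0.174×0.78 + 0.826×0.31 = 0.39178.
Under exogeneity, PAF = [P(Y=1) − p₀] / P(Y=1).
PAF = (0.39178 − 0.31) / 0.39178 ≈ 0.2087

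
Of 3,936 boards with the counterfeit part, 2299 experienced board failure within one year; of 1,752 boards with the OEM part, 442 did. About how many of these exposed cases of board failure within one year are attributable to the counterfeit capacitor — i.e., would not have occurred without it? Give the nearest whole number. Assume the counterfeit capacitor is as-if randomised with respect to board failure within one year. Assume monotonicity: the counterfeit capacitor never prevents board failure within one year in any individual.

about 1306 cases

p₁ = P(outcome | exposed) = 2299/3936 = 0.5841
p₀ = P(outcome | unexposed) = 442/1752 = 0.25228
PN = (p₁ − p₀)/p₁ = (0.5841 − 0.25228) / 0.5841 ≈ 0.56808.
Attributable cases ≈ PN × (exposed cases) = 0.56808 × 2299 ≈ 1306.01.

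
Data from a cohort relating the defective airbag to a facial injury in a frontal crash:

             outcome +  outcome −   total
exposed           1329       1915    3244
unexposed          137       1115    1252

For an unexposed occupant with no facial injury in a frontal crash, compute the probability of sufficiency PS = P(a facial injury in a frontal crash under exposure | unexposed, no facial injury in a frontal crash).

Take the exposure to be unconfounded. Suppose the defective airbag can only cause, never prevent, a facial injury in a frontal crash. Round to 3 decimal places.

PS ≈ 0.337

p₁ = P(outcome | exposed) = 1329/3244 = 0.40968
p₀ = P(outcome | unexposed) = 137/1252 = 0.10942
Under exogeneity and monotonicity, PS = (p₁ − p₀)/(1 − p₀).
PS = (0.40968 − 0.10942) / 0.89058 ≈ 0.3371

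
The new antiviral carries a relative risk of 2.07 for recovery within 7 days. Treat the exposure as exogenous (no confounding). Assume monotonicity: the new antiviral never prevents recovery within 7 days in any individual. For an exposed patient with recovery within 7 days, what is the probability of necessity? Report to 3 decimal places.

PN ≈ 0.517

Under exogeneity and monotonicity, PN = (RR − 1) / RR = 1 − 1/RR.
PN = (2.07 − 1) / 2.07 = 1.07 / 2.07 ≈ 0.5169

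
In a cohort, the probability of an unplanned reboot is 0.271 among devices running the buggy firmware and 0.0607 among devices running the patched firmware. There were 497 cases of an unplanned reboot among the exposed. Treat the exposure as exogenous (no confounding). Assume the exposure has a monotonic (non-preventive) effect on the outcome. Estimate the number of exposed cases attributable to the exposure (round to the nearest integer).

Let p₁ = 0.271, p₀ = 0.0607.
PN = (p₁ − p₀)/p₁ = (0.271 − 0.0607) / 0.271 ≈ 0.77601.
Attributable cases ≈ PN × (exposed cases) = 0.77601 × 497 ≈ 385.68.

about 386 cases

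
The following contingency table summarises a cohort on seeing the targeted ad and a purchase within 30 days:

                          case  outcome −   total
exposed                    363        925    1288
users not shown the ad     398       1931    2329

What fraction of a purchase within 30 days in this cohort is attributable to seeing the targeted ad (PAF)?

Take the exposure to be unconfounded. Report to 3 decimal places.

PAF ≈ 0.188

p₁ = P(outcome | exposed) = 363/1288 = 0.28183
p₀ = P(outcome | unexposed) = 398/2329 = 0.17089
Exposure prevalence π = 1288/3617 = 0.3561; overall risk P(Y=1) = 0.2104.
Under exogeneity, PAF = [P(Y=1) − p₀]/P(Y=1).
PAF = (0.2104 − 0.17089) / 0.2104 ≈ 0.1878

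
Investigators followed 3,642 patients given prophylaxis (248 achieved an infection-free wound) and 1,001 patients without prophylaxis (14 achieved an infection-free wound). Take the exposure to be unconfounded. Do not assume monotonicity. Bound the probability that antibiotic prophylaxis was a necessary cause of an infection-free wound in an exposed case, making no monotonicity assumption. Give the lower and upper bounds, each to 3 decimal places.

0.795 ≤ PN ≤ 1.000

p₁ = P(outcome | exposed) = 248/3642 = 0.068094
p₀ = P(outcome | unexposed) = 14/1001 = 0.013986
Under exogeneity alone the bounds on PN are max{0,(p₁−p₀)/p₁} ≤ PN ≤ min{1,(1−p₀)/p₁}.
  lower = (p₁ − p₀)/p₁ = 0.054108 / 0.068094 ≈ 0.7946
  upper = min{1, (1 − p₀)/p₁} = 0.98601 / 0.068094 ≈ 14.4801 → capped at 1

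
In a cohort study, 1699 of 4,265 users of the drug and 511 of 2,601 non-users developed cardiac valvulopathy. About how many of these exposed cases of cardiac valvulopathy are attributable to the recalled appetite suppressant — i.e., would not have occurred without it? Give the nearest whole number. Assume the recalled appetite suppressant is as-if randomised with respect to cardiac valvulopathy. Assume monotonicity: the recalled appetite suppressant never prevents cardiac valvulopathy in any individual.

p₁ = P(outcome | exposed) = 1699/4265 = 0.39836
p₀ = P(outcome | unexposed) = 511/2601 = 0.19646
PN = (p₁ − p₀)/p₁ = (0.39836 − 0.19646) / 0.39836 ≈ 0.50682.
Attributable cases ≈ PN × (exposed cases) = 0.50682 × 1699 ≈ 861.09.

about 861 cases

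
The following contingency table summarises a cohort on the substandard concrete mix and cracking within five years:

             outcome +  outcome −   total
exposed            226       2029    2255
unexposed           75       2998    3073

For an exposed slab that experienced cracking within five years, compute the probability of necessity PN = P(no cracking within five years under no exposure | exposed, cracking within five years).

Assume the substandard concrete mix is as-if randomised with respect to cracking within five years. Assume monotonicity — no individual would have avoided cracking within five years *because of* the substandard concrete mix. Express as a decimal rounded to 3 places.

p₁ = P(outcome | exposed) = 226/2255 = 0.10022
p₀ = P(outcome | unexposed) = 75/3073 = 0.024406
Under exogeneity and monotonicity, PN = (p₁ − p₀) / p₁.
PN = (0.10022 − 0.024406) / 0.10022 = 0.075816 / 0.10022 ≈ 0.7565

PN ≈ 0.756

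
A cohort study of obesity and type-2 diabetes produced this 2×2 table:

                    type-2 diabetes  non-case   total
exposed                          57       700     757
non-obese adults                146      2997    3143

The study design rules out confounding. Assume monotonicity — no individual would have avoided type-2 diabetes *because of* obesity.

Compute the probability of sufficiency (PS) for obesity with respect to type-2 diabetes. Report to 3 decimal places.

PS ≈ 0.030

p₁ = P(outcome | exposed) = 57/757 = 0.075297
p₀ = P(outcome | unexposed) = 146/3143 = 0.046452
Under exogeneity and monotonicity, PS = (p₁ − p₀) / (1 − p₀).
PS = (0.075297 − 0.046452) / (1 − 0.046452) = 0.028845 / 0.95355 ≈ 0.0302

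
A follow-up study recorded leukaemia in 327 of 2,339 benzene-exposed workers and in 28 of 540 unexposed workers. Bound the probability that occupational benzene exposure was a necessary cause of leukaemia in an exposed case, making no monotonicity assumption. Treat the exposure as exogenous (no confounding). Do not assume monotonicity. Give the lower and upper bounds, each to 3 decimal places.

0.629 ≤ PN ≤ 1.000

p₁ = P(outcome | exposed) = 327/2339 = 0.1398
p₀ = P(outcome | unexposed) = 28/540 = 0.051852
Under exogeneity alone the bounds on PN are max{0,(p₁−p₀)/p₁} ≤ PN ≤ min{1,(1−p₀)/p₁}.
  lower = (p₁ − p₀)/p₁ = 0.087951 / 0.1398 ≈ 0.6291
  upper = min{1, (1 − p₀)/p₁} = 0.94815 / 0.1398 ≈ 6.7820 → capped at 1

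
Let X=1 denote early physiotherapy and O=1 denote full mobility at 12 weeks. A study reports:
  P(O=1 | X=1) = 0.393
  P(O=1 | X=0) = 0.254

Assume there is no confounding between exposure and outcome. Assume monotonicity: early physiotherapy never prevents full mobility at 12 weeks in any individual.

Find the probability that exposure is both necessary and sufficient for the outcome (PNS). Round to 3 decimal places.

PNS ≈ 0.139

Let p₁ = 0.393, p₀ = 0.254.
Under exogeneity and monotonicity, PNS = p₁ − p₀.
PNS = 0.393 − 0.254 = 0.139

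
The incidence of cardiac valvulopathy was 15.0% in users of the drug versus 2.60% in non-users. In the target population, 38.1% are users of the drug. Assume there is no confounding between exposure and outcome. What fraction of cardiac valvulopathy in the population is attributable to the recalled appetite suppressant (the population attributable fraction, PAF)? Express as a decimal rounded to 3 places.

PAF ≈ 0.645

p₁ = 0.15, p₀ = 0.026.
Overall risk P(Y=1) = π·p₁ + (1−π)·p₀ = 0.381×0.15 + 0.619×0.026 = 0.073244.
Under exogeneity, PAF = [P(Y=1) − p₀] / P(Y=1).
PAF = (0.073244 − 0.026) / 0.073244 ≈ 0.6450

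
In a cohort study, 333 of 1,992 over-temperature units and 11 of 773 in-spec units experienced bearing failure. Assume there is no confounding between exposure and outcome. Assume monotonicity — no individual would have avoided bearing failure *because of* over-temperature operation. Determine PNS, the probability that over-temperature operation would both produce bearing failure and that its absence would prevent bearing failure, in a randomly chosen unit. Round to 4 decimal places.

p₁ = P(outcome | exposed) = 333/1992 = 0.16717
p₀ = P(outcome | unexposed) = 11/773 = 0.01423
Under exogeneity and monotonicity, PNS = p₁ − p₀.
PNS = 0.16717 − 0.01423 = 0.15294

PNS ≈ 0.1529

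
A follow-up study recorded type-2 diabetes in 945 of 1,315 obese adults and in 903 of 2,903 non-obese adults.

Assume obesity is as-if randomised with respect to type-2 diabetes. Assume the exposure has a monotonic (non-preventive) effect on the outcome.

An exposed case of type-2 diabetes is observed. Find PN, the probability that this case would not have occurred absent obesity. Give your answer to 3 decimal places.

PN ≈ 0.567

p₁ = P(outcome | exposed) = 945/1315 = 0.71863
p₀ = P(outcome | unexposed) = 903/2903 = 0.31106
Under exogeneity and monotonicity, PN = (p₁ − p₀) / p₁.
PN = (0.71863 − 0.31106) / 0.71863 = 0.40757 / 0.71863 ≈ 0.5672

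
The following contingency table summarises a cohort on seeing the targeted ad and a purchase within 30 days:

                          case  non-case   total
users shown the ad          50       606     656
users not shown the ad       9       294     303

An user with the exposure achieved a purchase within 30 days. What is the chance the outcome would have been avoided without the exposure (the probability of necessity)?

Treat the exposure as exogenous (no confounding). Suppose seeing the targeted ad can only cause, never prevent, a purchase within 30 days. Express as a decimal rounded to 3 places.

PN ≈ 0.610

p₁ = P(outcome | exposed) = 50/656 = 0.07622
p₀ = P(outcome | unexposed) = 9/303 = 0.029703
Under exogeneity and monotonicity, PN = (p₁ − p₀) / p₁.
PN = (0.07622 − 0.029703) / 0.07622 = 0.046517 / 0.07622 ≈ 0.6103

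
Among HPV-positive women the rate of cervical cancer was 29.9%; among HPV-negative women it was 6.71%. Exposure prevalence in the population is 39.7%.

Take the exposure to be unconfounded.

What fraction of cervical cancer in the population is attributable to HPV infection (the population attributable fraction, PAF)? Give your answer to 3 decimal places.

p₁ = 0.299, p₀ = 0.0671.
Overall risk P(Y=1) = π·p₁ + (1−π)·p₀ = 0.397×0.299 + 0.603×0.0671 = 0.15916.
Under exogeneity, PAF = [P(Y=1) − p₀] / P(Y=1).
PAF = (0.15916 − 0.0671) / 0.15916 ≈ 0.5784

PAF ≈ 0.578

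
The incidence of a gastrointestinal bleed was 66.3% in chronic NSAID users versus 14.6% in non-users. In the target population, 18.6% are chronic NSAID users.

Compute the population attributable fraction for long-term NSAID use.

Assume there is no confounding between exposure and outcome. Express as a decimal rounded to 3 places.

p₁ = 0.663, p₀ = 0.146.
Overall risk P(Y=1) = π·p₁ + (1−π)·p₀ = 0.186×0.663 + 0.814×0.146 = 0.24216.
Under exogeneity, PAF = [P(Y=1) − p₀] / P(Y=1).
PAF = (0.24216 − 0.146) / 0.24216 ≈ 0.3971

PAF ≈ 0.397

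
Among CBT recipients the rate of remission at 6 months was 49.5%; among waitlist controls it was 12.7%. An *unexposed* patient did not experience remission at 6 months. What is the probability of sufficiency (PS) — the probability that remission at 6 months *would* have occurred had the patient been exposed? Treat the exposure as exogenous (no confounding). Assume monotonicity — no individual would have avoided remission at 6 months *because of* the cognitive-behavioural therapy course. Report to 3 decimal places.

p₁ = 0.495, p₀ = 0.127.
Under exogeneity and monotonicity, PS = (p₁ − p₀) / (1 − p₀).
PS = (0.495 − 0.127) / (1 − 0.127) = 0.368 / 0.873 ≈ 0.4215

PS ≈ 0.422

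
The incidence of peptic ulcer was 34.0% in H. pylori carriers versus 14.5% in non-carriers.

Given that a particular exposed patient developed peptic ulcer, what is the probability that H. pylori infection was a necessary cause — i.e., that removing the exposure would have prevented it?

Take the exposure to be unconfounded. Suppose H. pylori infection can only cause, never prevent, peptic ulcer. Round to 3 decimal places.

p₁ = 0.34, p₀ = 0.145.
Under exogeneity and monotonicity, PN = (p₁ − p₀) / p₁.
PN = (0.34 − 0.145) / 0.34 = 0.195 / 0.34 ≈ 0.5735

PN ≈ 0.574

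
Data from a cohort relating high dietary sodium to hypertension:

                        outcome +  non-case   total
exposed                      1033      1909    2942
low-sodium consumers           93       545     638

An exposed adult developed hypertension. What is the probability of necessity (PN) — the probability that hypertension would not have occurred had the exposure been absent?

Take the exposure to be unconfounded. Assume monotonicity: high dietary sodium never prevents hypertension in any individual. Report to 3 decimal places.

PN ≈ 0.585

p₁ = P(outcome | exposed) = 1033/2942 = 0.35112
p₀ = P(outcome | unexposed) = 93/638 = 0.14577
Under exogeneity and monotonicity, PN = (p₁ − p₀) / p₁.
PN = (0.35112 − 0.14577) / 0.35112 = 0.20535 / 0.35112 ≈ 0.5849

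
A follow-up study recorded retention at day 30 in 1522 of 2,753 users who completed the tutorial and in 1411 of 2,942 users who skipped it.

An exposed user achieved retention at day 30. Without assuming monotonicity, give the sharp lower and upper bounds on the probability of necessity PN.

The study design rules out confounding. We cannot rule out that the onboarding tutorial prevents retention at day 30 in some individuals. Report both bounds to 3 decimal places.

p₁ = P(outcome | exposed) = 1522/2753 = 0.55285
p₀ = P(outcome | unexposed) = 1411/2942 = 0.47961
Under exogeneity alone the bounds on PN are max{0,(p₁−p₀)/p₁} ≤ PN ≤ min{1,(1−p₀)/p₁}.
  lower = (p₁ − p₀)/p₁ = 0.073246 / 0.55285 ≈ 0.1325
  upper = min{1, (1 − p₀)/p₁} = 0.52039 / 0.55285 ≈ 0.9413

0.132 ≤ PN ≤ 0.941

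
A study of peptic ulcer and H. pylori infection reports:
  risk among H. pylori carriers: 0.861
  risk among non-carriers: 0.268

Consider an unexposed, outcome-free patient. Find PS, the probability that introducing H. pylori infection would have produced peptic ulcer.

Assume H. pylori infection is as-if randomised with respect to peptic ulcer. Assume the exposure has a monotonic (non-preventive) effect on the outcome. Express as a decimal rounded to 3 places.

Let p₁ = 0.861, p₀ = 0.268.
Under exogeneity and monotonicity, PS = (p₁ − p₀) / (1 − p₀).
PS = (0.861 − 0.268) / (1 − 0.268) = 0.593 / 0.732 ≈ 0.8101

PS ≈ 0.810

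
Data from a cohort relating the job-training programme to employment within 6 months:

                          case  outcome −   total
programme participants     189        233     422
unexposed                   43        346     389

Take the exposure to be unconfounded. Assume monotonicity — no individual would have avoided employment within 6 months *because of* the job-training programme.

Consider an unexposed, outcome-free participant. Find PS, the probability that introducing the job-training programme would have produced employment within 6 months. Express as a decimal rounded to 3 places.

p₁ = P(outcome | exposed) = 189/422 = 0.44787
p₀ = P(outcome | unexposed) = 43/389 = 0.11054
Under exogeneity and monotonicity, PS = (p₁ − p₀)/(1 − p₀).
PS = (0.44787 − 0.11054) / 0.88946 ≈ 0.3792

PS ≈ 0.379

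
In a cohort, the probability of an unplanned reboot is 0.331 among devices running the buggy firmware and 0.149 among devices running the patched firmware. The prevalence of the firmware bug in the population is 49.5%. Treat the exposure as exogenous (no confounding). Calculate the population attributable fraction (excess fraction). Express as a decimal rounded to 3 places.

Let p₁ = 0.331, p₀ = 0.149.
Overall risk P(Y=1) = π·p₁ + (1−π)·p₀ = 0.495×0.331 + 0.505×0.149 = 0.23909.
Under exogeneity, PAF = [P(Y=1) − p₀] / P(Y=1).
PAF = (0.23909 − 0.149) / 0.23909 ≈ 0.3768

PAF ≈ 0.377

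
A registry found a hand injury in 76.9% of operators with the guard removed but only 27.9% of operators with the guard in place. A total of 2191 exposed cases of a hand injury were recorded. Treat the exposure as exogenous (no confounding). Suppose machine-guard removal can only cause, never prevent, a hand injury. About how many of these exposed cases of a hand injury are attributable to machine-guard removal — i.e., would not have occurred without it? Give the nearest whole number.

about 1396 cases

p₁ = 0.769, p₀ = 0.279.
PN = (p₁ − p₀)/p₁ = (0.769 − 0.279) / 0.769 ≈ 0.63719.
Attributable cases ≈ PN × (exposed cases) = 0.63719 × 2191 ≈ 1396.09.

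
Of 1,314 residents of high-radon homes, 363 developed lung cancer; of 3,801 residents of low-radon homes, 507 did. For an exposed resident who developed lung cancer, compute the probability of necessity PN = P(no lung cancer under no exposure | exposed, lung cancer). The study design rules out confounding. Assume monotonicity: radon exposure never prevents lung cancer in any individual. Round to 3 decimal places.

PN ≈ 0.517

p₁ = P(outcome | exposed) = 363/1314 = 0.27626
p₀ = P(outcome | unexposed) = 507/3801 = 0.13339
Under exogeneity and monotonicity, PN = (p₁ − p₀) / p₁.
PN = (0.27626 − 0.13339) / 0.27626 = 0.14287 / 0.27626 ≈ 0.5172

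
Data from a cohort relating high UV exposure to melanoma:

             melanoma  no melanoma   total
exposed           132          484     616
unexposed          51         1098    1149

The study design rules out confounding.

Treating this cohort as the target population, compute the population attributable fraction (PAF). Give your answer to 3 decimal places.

p₁ = P(outcome | exposed) = 132/616 = 0.21429
p₀ = P(outcome | unexposed) = 51/1149 = 0.044386
Exposure prevalence π = 616/1765 = 0.34901; overall risk P(Y=1) = 0.10368.
Under exogeneity, PAF = [P(Y=1) − p₀]/P(Y=1).
PAF = (0.10368 − 0.044386) / 0.10368 ≈ 0.5719

PAF ≈ 0.572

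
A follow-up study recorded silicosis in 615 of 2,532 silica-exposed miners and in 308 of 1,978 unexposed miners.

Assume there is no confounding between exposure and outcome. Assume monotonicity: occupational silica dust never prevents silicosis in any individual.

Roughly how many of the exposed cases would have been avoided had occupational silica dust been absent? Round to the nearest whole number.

about 221 cases

p₁ = P(outcome | exposed) = 615/2532 = 0.24289
p₀ = P(outcome | unexposed) = 308/1978 = 0.15571
PN = (p₁ − p₀)/p₁ = (0.24289 − 0.15571) / 0.24289 ≈ 0.35892.
Attributable cases ≈ PN × (exposed cases) = 0.35892 × 615 ≈ 220.74.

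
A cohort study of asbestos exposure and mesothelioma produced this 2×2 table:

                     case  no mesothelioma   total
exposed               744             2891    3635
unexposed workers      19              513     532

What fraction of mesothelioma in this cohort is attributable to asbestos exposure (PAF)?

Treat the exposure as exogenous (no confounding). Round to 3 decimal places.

p₁ = P(outcome | exposed) = 744/3635 = 0.20468
p₀ = P(outcome | unexposed) = 19/532 = 0.035714
Exposure prevalence π = 3635/4167 = 0.87233; overall risk P(Y=1) = 0.18311.
Under exogeneity, PAF = [P(Y=1) − p₀]/P(Y=1).
PAF = (0.18311 − 0.035714) / 0.18311 ≈ 0.8050

PAF ≈ 0.805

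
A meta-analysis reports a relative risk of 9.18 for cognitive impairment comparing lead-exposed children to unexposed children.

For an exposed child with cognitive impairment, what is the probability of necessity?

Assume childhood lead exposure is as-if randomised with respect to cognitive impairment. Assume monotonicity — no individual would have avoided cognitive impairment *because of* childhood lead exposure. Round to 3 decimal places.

PN ≈ 0.891

Under exogeneity and monotonicity, PN = (RR − 1) / RR = 1 − 1/RR.
PN = (9.18 − 1) / 9.18 = 8.18 / 9.18 ≈ 0.8911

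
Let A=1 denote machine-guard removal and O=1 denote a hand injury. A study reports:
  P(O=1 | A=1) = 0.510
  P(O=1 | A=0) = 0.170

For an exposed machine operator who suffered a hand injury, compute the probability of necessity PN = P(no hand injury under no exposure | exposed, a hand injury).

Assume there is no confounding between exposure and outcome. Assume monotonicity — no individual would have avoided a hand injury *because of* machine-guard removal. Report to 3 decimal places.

Let p₁ = 0.51, p₀ = 0.17.
Under exogeneity and monotonicity, PN = (p₁ − p₀) / p₁.
PN = (0.51 − 0.17) / 0.51 = 0.34 / 0.51 ≈ 0.6667

PN ≈ 0.667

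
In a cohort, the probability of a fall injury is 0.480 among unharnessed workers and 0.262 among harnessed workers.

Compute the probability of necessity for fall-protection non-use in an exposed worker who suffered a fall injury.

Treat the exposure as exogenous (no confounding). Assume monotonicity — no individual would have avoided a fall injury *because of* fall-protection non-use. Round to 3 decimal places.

PN ≈ 0.454

Let p₁ = 0.48, p₀ = 0.262.
Under exogeneity and monotonicity, PN = (p₁ − p₀) / p₁.
PN = (0.48 − 0.262) / 0.48 = 0.218 / 0.48 ≈ 0.4542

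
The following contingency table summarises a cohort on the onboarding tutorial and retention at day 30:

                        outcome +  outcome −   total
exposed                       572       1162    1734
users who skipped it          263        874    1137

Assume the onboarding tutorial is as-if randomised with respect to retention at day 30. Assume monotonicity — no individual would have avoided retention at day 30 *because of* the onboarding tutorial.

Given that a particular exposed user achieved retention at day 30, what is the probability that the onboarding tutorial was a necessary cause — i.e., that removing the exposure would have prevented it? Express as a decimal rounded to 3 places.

PN ≈ 0.299

p₁ = P(outcome | exposed) = 572/1734 = 0.32987
p₀ = P(outcome | unexposed) = 263/1137 = 0.23131
Under exogeneity and monotonicity, PN = (p₁ − p₀) / p₁.
PN = (0.32987 − 0.23131) / 0.32987 = 0.098563 / 0.32987 ≈ 0.2988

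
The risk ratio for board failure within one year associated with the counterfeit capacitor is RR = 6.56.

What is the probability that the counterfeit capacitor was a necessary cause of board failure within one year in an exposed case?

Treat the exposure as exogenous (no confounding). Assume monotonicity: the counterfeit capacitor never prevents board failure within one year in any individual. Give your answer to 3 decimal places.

Under exogeneity and monotonicity, PN = (RR − 1) / RR = 1 − 1/RR.
PN = (6.56 − 1) / 6.56 = 5.56 / 6.56 ≈ 0.8476

PN ≈ 0.848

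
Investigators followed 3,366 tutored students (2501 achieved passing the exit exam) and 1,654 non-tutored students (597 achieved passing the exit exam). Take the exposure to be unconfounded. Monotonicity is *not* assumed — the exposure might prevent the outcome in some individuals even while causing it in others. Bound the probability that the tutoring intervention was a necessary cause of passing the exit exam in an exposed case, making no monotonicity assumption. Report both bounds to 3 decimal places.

p₁ = P(outcome | exposed) = 2501/3366 = 0.74302
p₀ = P(outcome | unexposed) = 597/1654 = 0.36094
Under exogeneity alone the bounds on PN are max{0,(p₁−p₀)/p₁} ≤ PN ≤ min{1,(1−p₀)/p₁}.
  lower = (p₁ − p₀)/p₁ = 0.38208 / 0.74302 ≈ 0.5142
  upper = min{1, (1 − p₀)/p₁} = 0.63906 / 0.74302 ≈ 0.8601

0.514 ≤ PN ≤ 0.860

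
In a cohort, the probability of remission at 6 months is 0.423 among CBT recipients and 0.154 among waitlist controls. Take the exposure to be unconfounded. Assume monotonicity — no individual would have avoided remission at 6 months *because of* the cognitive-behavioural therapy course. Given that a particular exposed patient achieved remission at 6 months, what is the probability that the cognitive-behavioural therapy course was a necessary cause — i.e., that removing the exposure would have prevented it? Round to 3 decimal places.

Let p₁ = 0.423, p₀ = 0.154.
Under exogeneity and monotonicity, PN = (p₁ − p₀) / p₁.
PN = (0.423 − 0.154) / 0.423 = 0.269 / 0.423 ≈ 0.6359

PN ≈ 0.636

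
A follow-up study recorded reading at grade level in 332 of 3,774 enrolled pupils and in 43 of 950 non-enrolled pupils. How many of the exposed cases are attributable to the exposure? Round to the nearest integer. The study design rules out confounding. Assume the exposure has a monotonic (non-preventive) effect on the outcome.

about 161 cases

p₁ = P(outcome | exposed) = 332/3774 = 0.08797
p₀ = P(outcome | unexposed) = 43/950 = 0.045263
PN = (p₁ − p₀)/p₁ = (0.08797 − 0.045263) / 0.08797 ≈ 0.48547.
Attributable cases ≈ PN × (exposed cases) = 0.48547 × 332 ≈ 161.18.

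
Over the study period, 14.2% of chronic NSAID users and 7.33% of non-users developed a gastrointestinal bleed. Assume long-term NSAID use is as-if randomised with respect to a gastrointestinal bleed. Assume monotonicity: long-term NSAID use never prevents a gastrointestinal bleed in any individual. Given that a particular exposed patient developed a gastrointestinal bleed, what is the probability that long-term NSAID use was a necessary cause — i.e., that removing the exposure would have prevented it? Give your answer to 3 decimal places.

p₁ = 0.142, p₀ = 0.0733.
Under exogeneity and monotonicity, PN = (p₁ − p₀) / p₁.
PN = (0.142 − 0.0733) / 0.142 = 0.0687 / 0.142 ≈ 0.4838

PN ≈ 0.484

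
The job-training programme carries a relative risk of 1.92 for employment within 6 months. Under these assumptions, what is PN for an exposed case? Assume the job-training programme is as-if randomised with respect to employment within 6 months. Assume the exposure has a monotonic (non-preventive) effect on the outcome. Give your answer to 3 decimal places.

PN ≈ 0.479

Under exogeneity and monotonicity, PN = (RR − 1) / RR = 1 − 1/RR.
PN = (1.92 − 1) / 1.92 = 0.92 / 1.92 ≈ 0.4792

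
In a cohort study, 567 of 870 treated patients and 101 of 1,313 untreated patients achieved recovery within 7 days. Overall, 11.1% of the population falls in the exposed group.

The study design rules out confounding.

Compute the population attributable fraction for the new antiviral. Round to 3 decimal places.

p₁ = P(outcome | exposed) = 567/870 = 0.65172
p₀ = P(outcome | unexposed) = 101/1313 = 0.076923
Overall risk P(Y=1) = π·p₁ + (1−π)·p₀ = 0.111×0.65172 + 0.889×0.076923 = 0.14073.
Under exogeneity, PAF = [P(Y=1) − p₀] / P(Y=1).
PAF = (0.14073 − 0.076923) / 0.14073 ≈ 0.4534

PAF ≈ 0.453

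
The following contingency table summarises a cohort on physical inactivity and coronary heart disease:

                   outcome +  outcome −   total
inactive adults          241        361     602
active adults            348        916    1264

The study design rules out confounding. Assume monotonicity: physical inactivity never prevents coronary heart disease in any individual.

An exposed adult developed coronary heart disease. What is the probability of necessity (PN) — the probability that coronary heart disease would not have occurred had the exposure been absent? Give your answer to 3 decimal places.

PN ≈ 0.312

p₁ = P(outcome | exposed) = 241/602 = 0.40033
p₀ = P(outcome | unexposed) = 348/1264 = 0.27532
Under exogeneity and monotonicity, PN = (p₁ − p₀) / p₁.
PN = (0.40033 − 0.27532) / 0.40033 = 0.12502 / 0.40033 ≈ 0.3123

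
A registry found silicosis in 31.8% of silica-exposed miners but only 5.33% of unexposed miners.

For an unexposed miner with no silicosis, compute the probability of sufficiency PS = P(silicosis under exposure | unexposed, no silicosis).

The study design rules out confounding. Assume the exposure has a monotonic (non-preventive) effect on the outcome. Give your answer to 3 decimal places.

p₁ = 0.318, p₀ = 0.0533.
Under exogeneity and monotonicity, PS = (p₁ − p₀) / (1 − p₀).
PS = (0.318 − 0.0533) / (1 − 0.0533) = 0.2647 / 0.9467 ≈ 0.2796

PS ≈ 0.280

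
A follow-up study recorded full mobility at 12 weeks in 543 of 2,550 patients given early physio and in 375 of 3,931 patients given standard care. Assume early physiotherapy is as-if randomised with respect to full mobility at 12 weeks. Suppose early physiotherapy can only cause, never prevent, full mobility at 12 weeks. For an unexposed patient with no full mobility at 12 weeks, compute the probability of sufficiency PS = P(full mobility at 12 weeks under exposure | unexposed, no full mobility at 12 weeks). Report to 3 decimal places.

PS ≈ 0.130

p₁ = P(outcome | exposed) = 543/2550 = 0.21294
p₀ = P(outcome | unexposed) = 375/3931 = 0.095396
Under exogeneity and monotonicity, PS = (p₁ − p₀) / (1 − p₀).
PS = (0.21294 − 0.095396) / (1 − 0.095396) = 0.11755 / 0.9046 ≈ 0.1299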